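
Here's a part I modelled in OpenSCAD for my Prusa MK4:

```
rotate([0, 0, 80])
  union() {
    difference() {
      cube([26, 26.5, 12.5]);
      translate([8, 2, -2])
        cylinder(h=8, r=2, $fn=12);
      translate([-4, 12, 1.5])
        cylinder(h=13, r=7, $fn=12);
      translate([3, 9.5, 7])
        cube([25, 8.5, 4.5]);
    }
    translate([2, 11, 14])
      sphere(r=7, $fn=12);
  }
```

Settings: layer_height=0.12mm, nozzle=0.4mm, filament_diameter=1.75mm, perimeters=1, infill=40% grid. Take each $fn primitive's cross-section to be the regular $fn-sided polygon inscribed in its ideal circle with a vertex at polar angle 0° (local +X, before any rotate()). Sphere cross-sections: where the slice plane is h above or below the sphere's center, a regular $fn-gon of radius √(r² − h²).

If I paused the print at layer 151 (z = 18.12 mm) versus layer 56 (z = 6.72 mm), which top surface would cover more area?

layer 56 (z = 6.72 mm)

Layer 151 (z = 18.12): the cube does not reach this height (z outside [0, 12.5]); the cylinder at (8, 2) is absent (z outside [-2, 6]); the cylinder at (-4, 12) is not intersected at this z (z outside [1.5, 14.5]); the cube at (3, 9.5) is absent (z outside [7, 11.5]); Subtracting the remaining from the first: the first operand is absent here, so nothing remains; the sphere at (2, 11): section is a regular 12-gon, circumradius = √(r²−h²) = √(7²−4.12²) = 5.659 (area = (12/2)·5.659²·sin(360°/12) = 96.08 mm²); Taking the union: only the r=7 sphere at (2, 11) is present, so the union is just that shape — area = 96.08 mm²; (whole slice rotated 80° about Z — lengths, areas and connectivity unchanged). So its area = 96.08 mm². Layer 56 (z = 6.72): the cube (footprint 26×26.5) is included at this height (area 689.00 mm²); the cylinder at (8, 2) is absent (z outside [-2, 6]); the cylinder at (-4, 12): section is a regular 12-gon, circumradius r=7 (area = (12/2)·7.000²·sin(360°/12) = 147.00 mm²); the cube at (3, 9.5) is absent (z outside [7, 11.5]); Subtracting the remaining from the first: starting from the 26×26.5 cube (689.00 mm²), the r=7 cylinder at (-4, 12) partially overlaps it — only the 21.97 mm² overlap (of its 147.00 mm²) is removed, clipping the outline — area = 667.03 mm²; the sphere at (2, 11) is absent (|z−center|=7.280 > r=7); Merging all regions: only the result so far is present, so the union is just that shape — area = 667.03 mm²; (whole slice rotated 80° about Z — lengths, areas and connectivity unchanged). So its area = 667.03 mm². Layer 56 is larger (667.03 vs 96.08 mm²).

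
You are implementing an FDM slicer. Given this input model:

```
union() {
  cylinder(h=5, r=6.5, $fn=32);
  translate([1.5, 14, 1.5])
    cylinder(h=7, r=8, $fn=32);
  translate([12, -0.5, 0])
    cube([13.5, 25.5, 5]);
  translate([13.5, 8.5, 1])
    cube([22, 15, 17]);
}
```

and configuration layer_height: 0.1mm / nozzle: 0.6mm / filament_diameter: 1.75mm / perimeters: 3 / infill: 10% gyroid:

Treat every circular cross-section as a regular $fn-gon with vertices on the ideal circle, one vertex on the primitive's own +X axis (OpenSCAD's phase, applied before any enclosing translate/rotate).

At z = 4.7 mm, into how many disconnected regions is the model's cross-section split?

At z = 4.7 mm: the cylinder: section is a regular 32-gon, circumradius r=6.5; the r=8 cylinder at (1.5, 14) gives a regular 32-gon of circumradius 8 (constant along its height); the 13.5×25.5 cube at (12, -0.5) contributes its full rectangle; the 22×15 cube at (13.5, 8.5) contributes its full rectangle; Taking the union: the regions partially overlap (shared area 180.80 mm²), so overlapping operands fuse into one piece — 2 connected regions. The result has 2 disconnected regions.

2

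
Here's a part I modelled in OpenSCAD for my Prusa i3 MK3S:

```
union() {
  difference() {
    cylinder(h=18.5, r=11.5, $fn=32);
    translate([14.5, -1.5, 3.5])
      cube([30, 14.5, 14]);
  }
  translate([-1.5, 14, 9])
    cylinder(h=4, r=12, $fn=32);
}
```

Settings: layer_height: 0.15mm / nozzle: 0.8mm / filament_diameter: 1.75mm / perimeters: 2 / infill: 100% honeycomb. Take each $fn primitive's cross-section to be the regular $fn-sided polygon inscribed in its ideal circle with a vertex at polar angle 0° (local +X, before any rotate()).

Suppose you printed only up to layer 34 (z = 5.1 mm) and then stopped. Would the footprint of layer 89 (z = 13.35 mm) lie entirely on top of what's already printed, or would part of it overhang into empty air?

entirely on top

Compare the two slices. At z = 5.1: the r=11.5 cylinder gives a regular 32-gon of circumradius 11.5 (constant along its height) (area = (32/2)·11.500²·sin(360°/32) = 412.81 mm²); the cube at (14.5, -1.5) is present — its section is the full 30×14.5 rectangle (area 435.00 mm²); After the difference (first − rest): starting from the r=11.5 cylinder (412.81 mm²), the 30×14.5 cube at (14.5, -1.5) misses the remaining region (no effect) — area = 412.81 mm²; the cylinder at (-1.5, 14) does not reach this height (z outside [9, 13]); Combining (union): only that combined region is present, so the union is just that shape — area = 412.81 mm². At z = 13.35: the cylinder: section is a regular 32-gon, circumradius r=11.5 (area = (32/2)·11.500²·sin(360°/32) = 412.81 mm²); the cube at (14.5, -1.5) is present — its section is the full 30×14.5 rectangle (area 435.00 mm²); Subtracting the remaining from the first: starting from the r=11.5 cylinder (412.81 mm²), the 30×14.5 cube at (14.5, -1.5) misses the remaining region (no effect) — area = 412.81 mm²; the cylinder at (-1.5, 14) is not intersected at this z (z outside [9, 13]); Merging all regions: only that combined region is present, so the union is just that shape — area = 412.81 mm². Checking containment: the cross-section at z = 13.35 is a subset of the cross-section at z = 5.1.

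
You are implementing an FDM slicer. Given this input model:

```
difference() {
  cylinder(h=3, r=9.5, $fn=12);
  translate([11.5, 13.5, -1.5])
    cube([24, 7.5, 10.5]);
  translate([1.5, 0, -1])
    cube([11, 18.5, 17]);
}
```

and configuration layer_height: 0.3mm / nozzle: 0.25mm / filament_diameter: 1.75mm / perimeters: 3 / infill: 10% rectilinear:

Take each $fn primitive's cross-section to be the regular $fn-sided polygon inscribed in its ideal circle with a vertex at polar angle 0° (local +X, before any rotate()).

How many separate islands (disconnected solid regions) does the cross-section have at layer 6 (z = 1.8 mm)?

At z = 1.8 mm: the r=9.5 cylinder contributes a regular 12-gon of circumradius 9.5; the cube at (11.5, 13.5) is present — its section is the full 24×7.5 rectangle; the cube at (1.5, 0) (footprint 11×18.5) is included at this height; Taking the first minus the rest: starting from the r=9.5 cylinder, the 24×7.5 cube at (11.5, 13.5) misses the remaining region (no effect); the 11×18.5 cube at (1.5, 0) partially overlaps it — only the 53.74 mm² overlap (of its 203.50 mm²) is removed, clipping the outline — 1 connected region. Overall, the cross-section is a single solid region. Island count = 1.

1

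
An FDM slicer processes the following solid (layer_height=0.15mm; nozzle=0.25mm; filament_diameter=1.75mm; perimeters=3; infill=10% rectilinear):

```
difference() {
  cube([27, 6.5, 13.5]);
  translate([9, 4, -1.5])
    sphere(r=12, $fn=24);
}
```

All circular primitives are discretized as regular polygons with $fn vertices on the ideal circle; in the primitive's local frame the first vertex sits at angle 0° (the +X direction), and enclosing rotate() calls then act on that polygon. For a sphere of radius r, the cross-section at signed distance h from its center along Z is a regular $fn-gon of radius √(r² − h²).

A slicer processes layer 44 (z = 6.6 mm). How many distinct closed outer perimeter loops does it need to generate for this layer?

2

At z = 6.6 mm: the cube (footprint 27×6.5) is included at this height; the r=12 sphere at (9, 4) contributes a regular 24-gon of circumradius √(12²−8.1²) = 8.854; Taking the first minus the rest: starting from the 27×6.5 cube, the r=12 sphere at (9, 4) partially overlaps it — only the 111.33 mm² overlap (of its 243.47 mm²) is removed, clipping the outline — 2 connected regions. The result has 2 disconnected regions.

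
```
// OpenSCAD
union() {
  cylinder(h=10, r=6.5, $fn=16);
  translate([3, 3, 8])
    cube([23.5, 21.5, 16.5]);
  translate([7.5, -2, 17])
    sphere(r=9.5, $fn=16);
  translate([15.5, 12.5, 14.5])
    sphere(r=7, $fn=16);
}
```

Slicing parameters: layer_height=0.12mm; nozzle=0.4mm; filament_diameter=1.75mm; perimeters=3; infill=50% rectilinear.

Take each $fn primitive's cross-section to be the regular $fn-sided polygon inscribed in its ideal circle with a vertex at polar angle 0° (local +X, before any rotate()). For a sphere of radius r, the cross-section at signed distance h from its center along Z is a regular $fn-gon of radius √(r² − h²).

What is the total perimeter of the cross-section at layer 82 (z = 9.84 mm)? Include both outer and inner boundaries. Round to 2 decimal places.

126.76 mm

At z = 9.84 mm: the r=6.5 cylinder contributes a regular 16-gon of circumradius 6.5 (perimeter = 2·16·6.500·sin(180°/16) = 40.58 mm); the cube at (3, 3) (footprint 23.5×21.5) is included at this height (perimeter 90.00 mm); the r=9.5 sphere at (7.5, -2) contributes a regular 16-gon of circumradius √(9.5²−7.16²) = 6.244 (perimeter = 2·16·6.244·sin(180°/16) = 38.98 mm); the r=7 sphere at (15.5, 12.5) slices to a regular 16-gon of circumradius 5.223 (√(r²−h²) with h=4.66 from center) (perimeter = 2·16·5.223·sin(180°/16) = 32.61 mm); Taking the union: the regions partially overlap (shared area 126.01 mm²), so the edge portions inside another operand are dropped and the merged outline is re-measured after clipping — boundary = 126.76 mm. Overall, the cross-section is a single solid region. Total boundary length (outer) = 126.76 mm.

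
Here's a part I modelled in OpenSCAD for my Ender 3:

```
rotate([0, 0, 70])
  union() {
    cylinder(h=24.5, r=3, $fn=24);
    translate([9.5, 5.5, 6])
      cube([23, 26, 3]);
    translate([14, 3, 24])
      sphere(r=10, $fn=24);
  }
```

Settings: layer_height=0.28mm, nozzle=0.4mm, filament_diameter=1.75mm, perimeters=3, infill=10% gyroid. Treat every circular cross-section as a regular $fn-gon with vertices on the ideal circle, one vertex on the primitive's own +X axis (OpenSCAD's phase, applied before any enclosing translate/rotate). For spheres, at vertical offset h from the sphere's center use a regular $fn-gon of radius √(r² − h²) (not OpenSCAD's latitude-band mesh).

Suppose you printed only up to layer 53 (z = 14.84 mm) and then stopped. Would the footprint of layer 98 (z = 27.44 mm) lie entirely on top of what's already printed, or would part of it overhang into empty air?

part overhangs

Compare the two slices. At z = 14.84: the r=3 cylinder gives a regular 24-gon of circumradius 3 (constant along its height) (area = (24/2)·3.000²·sin(360°/24) = 27.95 mm²); the cube at (9.5, 5.5) is absent (z outside [6, 9]); the r=10 sphere at (14, 3) contributes a regular 24-gon of circumradius √(10²−9.16²) = 4.012 (area = (24/2)·4.012²·sin(360°/24) = 49.99 mm²); Combining (union): the 2 present regions are separate (no shared area or edge), so areas and boundary lengths simply add and each stays a separate island — area = 77.94 mm²; (rotated 70° about Z; rotation is an isometry so areas/perimeters/island counts are preserved). At z = 27.44: the cylinder is absent (z outside [0, 24.5]); the cube at (9.5, 5.5) is absent (z outside [6, 9]); the sphere at (14, 3): section is a regular 24-gon, circumradius = √(r²−h²) = √(10²−3.44²) = 9.390 (area = (24/2)·9.390²·sin(360°/24) = 273.83 mm²); Merging all regions: only the r=10 sphere at (14, 3) is present, so the union is just that shape — area = 273.83 mm²; (whole slice rotated 70° about Z — lengths, areas and connectivity unchanged). Checking containment: at z = 27.44 the cross-section extends beyond the z = 14.84 cross-section by about 223.84 mm².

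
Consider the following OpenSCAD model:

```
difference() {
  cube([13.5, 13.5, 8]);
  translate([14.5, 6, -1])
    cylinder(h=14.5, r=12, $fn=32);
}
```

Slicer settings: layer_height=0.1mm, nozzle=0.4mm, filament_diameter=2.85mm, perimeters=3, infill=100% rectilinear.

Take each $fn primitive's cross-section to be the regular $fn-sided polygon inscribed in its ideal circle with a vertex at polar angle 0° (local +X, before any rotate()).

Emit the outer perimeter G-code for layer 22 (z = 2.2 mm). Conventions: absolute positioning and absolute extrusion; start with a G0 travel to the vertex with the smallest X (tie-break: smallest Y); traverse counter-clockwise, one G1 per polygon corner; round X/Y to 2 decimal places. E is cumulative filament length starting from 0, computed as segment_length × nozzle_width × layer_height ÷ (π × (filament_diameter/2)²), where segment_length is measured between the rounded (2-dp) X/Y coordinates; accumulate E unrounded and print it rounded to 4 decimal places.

G0 X0.00 Y0.00 Z2.20
G1 X4.17 Y0.00 E0.0261
G1 X3.41 Y1.41 E0.0362
G1 X2.73 Y3.66 E0.0509
G1 X2.50 Y6.00 E0.0657
G1 X2.73 Y8.34 E0.0804
G1 X3.41 Y10.59 E0.0952
G1 X4.52 Y12.67 E0.1099
G1 X5.21 Y13.50 E0.1167
G1 X0.00 Y13.50 E0.1494
G1 X0.00 Y0.00 E0.2340

At z = 2.2 mm: the cube is present — its section is the full 13.5×13.5 rectangle; the r=12 cylinder at (14.5, 6) gives a regular 32-gon of circumradius 12 (constant along its height); Subtracting the remaining from the first: starting from the 13.5×13.5 cube, the r=12 cylinder at (14.5, 6) partially overlaps it — only the 138.55 mm² overlap (of its 449.49 mm²) is removed, clipping the outline — 1 connected region. The outline is a single polygon with 10 vertices. Extrusion per mm of travel: 0.4 × 0.1 / (π × 1.425²) = 0.006270. Accumulating E over each segment gives final E = 0.2340.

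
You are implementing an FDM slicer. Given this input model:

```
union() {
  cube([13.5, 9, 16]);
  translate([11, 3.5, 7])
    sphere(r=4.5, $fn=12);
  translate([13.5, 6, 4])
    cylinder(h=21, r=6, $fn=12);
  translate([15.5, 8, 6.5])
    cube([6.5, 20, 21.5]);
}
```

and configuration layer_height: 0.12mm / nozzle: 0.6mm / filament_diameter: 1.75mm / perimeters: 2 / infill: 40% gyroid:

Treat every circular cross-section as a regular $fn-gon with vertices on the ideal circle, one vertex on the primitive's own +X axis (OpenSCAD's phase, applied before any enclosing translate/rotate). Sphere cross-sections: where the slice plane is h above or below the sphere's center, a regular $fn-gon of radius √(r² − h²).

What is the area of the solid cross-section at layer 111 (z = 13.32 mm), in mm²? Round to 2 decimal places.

307.63 mm²

At z = 13.32 mm: the cube (footprint 13.5×9) is included at this height (area 121.50 mm²); the sphere at (11, 3.5) is not intersected at this z (|z−center|=6.320 > r=4.5); the r=6 cylinder at (13.5, 6) gives a regular 12-gon of circumradius 6 (constant along its height) (area = (12/2)·6.000²·sin(360°/12) = 108.00 mm²); the cube at (15.5, 8) is present — its section is the full 6.5×20 rectangle (area 130.00 mm²); Combining (union): the regions partially overlap — summed areas 359.50 mm² minus the doubly-counted overlap 51.87 mm² gives 307.63 mm² — area = 307.63 mm². Overall, the cross-section is a single solid region. Net area = 307.63 mm².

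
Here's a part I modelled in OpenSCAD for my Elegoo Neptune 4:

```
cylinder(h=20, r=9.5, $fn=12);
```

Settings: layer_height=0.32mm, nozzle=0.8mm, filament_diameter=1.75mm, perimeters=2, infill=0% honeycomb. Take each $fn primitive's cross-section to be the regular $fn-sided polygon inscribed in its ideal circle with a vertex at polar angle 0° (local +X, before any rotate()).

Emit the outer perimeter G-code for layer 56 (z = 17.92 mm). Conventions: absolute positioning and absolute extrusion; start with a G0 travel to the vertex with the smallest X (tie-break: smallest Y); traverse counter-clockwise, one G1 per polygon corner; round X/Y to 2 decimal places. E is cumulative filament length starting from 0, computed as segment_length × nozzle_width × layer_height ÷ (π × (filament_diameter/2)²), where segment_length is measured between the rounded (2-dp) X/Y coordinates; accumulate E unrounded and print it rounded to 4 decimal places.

G0 X-9.50 Y0.00 Z17.92
G1 X-8.23 Y-4.75 E0.5233
G1 X-4.75 Y-8.23 E1.0471
G1 X0.00 Y-9.50 E1.5704
G1 X4.75 Y-8.23 E2.0937
G1 X8.23 Y-4.75 E2.6175
G1 X9.50 Y0.00 E3.1409
G1 X8.23 Y4.75 E3.6642
G1 X4.75 Y8.23 E4.1880
G1 X0.00 Y9.50 E4.7113
G1 X-4.75 Y8.23 E5.2346
G1 X-8.23 Y4.75 E5.7584
G1 X-9.50 Y0.00 E6.2817

At z = 17.92 mm: the r=9.5 cylinder contributes a regular 12-gon of circumradius 9.5. The outline is a single polygon with 12 vertices. Extrusion per mm of travel: 0.8 × 0.32 / (π × 0.875²) = 0.106432. Accumulating E over each segment gives final E = 6.2817.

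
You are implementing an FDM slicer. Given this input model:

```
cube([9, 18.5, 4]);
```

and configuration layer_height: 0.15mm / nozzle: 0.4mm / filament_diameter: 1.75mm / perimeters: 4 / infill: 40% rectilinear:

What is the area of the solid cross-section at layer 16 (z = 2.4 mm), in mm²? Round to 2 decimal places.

At z = 2.4 mm: the 9×18.5 cube contributes its full rectangle (area 166.50 mm²). Overall, the cross-section is a single solid region. Net area = 166.50 mm².

166.50 mm²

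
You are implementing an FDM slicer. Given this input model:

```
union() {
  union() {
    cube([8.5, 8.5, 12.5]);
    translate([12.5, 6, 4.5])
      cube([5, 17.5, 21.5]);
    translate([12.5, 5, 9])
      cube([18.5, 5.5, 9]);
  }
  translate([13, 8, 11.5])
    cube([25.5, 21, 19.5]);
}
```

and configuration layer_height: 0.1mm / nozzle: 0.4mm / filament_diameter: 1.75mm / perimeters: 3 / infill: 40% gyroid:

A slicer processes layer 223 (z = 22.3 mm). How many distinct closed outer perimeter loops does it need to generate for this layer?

1

At z = 22.3 mm: the cube is absent (z outside [0, 12.5]); the cube at (12.5, 6) is present — its section is the full 5×17.5 rectangle; the cube at (12.5, 5) does not reach this height (z outside [9, 18]); Taking the union: only the 5×17.5 cube at (12.5, 6) is present, so the union is just that shape — 1 connected region; the cube at (13, 8) is present — its section is the full 25.5×21 rectangle; Taking the union: the regions partially overlap (shared area 69.75 mm²), so overlapping operands fuse into one piece — 1 connected region. The result has 1 disconnected region.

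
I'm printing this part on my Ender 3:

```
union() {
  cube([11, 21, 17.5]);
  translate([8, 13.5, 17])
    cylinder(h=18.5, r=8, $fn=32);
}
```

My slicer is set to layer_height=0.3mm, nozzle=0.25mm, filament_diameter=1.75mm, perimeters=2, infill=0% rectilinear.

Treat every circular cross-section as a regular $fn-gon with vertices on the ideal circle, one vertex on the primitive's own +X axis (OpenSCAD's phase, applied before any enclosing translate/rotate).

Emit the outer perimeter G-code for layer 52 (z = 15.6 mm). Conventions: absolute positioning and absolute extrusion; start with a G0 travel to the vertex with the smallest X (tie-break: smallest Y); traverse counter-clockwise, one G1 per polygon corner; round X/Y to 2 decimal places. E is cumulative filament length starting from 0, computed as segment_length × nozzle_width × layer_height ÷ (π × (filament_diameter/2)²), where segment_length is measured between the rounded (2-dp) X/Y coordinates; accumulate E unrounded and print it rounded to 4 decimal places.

G0 X0.00 Y0.00 Z15.60
G1 X11.00 Y0.00 E0.3430
G1 X11.00 Y21.00 E0.9978
G1 X0.00 Y21.00 E1.3408
G1 X0.00 Y0.00 E1.9956

At z = 15.6 mm: the cube is present — its section is the full 11×21 rectangle; the cylinder at (8, 13.5) is not intersected at this z (z outside [17, 35.5]); Combining (union): only the 11×21 cube is present, so the union is just that shape — 1 connected region. The outline is a single polygon with 4 vertices. Extrusion per mm of travel: 0.25 × 0.3 / (π × 0.875²) = 0.031181. Accumulating E over each segment gives final E = 1.9956.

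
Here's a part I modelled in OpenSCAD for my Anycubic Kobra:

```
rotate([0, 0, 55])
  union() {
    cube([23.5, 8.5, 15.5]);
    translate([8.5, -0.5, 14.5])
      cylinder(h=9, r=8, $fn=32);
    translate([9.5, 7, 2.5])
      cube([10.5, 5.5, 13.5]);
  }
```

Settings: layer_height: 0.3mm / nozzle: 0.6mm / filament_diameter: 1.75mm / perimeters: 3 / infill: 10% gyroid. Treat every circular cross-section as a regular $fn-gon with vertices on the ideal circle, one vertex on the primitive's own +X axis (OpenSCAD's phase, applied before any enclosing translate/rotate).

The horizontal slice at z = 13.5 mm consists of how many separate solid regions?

At z = 13.5 mm: the cube is present — its section is the full 23.5×8.5 rectangle; the cylinder at (8.5, -0.5) is not intersected at this z (z outside [14.5, 23.5]); the cube at (9.5, 7) is present — its section is the full 10.5×5.5 rectangle; Merging all regions: the regions partially overlap (shared area 15.75 mm²), so overlapping operands fuse into one piece — 1 connected region; (rotated 55° about Z; rotation is an isometry so areas/perimeters/island counts are preserved). The result has 1 disconnected region.

1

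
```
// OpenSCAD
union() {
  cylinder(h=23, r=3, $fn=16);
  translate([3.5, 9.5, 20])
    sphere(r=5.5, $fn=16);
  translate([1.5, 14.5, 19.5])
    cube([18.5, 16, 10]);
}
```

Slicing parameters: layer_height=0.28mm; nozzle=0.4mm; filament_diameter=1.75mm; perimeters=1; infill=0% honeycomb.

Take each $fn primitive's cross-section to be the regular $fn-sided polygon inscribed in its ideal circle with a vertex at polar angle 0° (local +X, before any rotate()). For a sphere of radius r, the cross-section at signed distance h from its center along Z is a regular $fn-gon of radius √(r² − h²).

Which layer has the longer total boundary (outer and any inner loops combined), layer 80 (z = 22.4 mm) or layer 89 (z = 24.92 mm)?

Layer 80 (z = 22.4): the r=3 cylinder contributes a regular 16-gon of circumradius 3 (perimeter = 2·16·3.000·sin(180°/16) = 18.73 mm); the sphere at (3.5, 9.5): section is a regular 16-gon, circumradius = √(r²−h²) = √(5.5²−2.4²) = 4.949 (perimeter = 2·16·4.949·sin(180°/16) = 30.89 mm); the 18.5×16 cube at (1.5, 14.5) contributes its full rectangle (perimeter 69.00 mm); Combining (union): the 3 present regions are separate (no shared area or edge), so areas and boundary lengths simply add and each stays a separate island — boundary = 118.62 mm. So its perimeter = 118.62 mm. Layer 89 (z = 24.92): the cylinder does not reach this height (z outside [0, 23]); the r=5.5 sphere at (3.5, 9.5) slices to a regular 16-gon of circumradius 2.458 (√(r²−h²) with h=4.92 from center) (perimeter = 2·16·2.458·sin(180°/16) = 15.35 mm); the cube at (1.5, 14.5) (footprint 18.5×16) is included at this height (perimeter 69.00 mm); Merging all regions: the 2 present regions are separate (no shared area or edge), so areas and boundary lengths simply add and each stays a separate island — boundary = 84.35 mm. So its perimeter = 84.35 mm. Layer 80 is larger (118.62 vs 84.35 mm).

layer 80 (z = 22.4 mm)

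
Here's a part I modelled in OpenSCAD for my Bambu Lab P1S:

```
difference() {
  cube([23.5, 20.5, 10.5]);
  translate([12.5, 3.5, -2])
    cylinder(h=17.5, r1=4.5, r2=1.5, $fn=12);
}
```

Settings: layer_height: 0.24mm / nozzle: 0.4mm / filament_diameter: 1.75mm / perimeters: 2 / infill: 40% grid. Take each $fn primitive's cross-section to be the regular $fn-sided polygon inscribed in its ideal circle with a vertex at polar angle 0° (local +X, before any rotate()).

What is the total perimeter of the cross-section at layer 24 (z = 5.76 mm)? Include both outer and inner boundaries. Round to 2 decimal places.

107.69 mm

At z = 5.76 mm: the 23.5×20.5 cube contributes its full rectangle (perimeter 88.00 mm); the cone at (12.5, 3.5) contributes a regular 12-gon of circumradius 3.170 (interpolated between r1=4.5 and r2=1.5 at t=0.443) (perimeter = 2·12·3.170·sin(180°/12) = 19.69 mm); After the difference (first − rest): starting from the 23.5×20.5 cube, the cone at (12.5, 3.5) lies wholly inside it (removes its full 30.14 mm² and its 19.69 mm outline becomes a hole wall) — boundary (outer + 1 inner loop) = 107.69 mm. Overall, the cross-section is one region with 1 hole. Total boundary length (outer + inner) = 107.69 mm.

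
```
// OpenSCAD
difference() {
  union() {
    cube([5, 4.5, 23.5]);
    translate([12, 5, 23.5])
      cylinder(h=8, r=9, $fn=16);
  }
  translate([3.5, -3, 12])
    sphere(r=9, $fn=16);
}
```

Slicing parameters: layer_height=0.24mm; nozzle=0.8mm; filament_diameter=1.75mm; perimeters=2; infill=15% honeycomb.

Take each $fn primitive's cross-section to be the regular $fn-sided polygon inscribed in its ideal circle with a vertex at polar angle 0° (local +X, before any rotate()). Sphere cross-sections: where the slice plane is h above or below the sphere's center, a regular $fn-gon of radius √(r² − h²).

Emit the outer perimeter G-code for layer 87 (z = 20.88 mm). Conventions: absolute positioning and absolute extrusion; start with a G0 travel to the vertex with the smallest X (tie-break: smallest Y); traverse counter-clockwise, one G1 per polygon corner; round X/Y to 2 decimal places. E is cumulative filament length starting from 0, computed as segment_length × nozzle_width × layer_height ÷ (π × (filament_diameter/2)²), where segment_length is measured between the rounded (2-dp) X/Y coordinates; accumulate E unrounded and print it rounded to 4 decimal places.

At z = 20.88 mm: the cube is present — its section is the full 5×4.5 rectangle; the cylinder at (12, 5) is not intersected at this z (z outside [23.5, 31.5]); Combining (union): only the 5×4.5 cube is present, so the union is just that shape — 1 connected region; the sphere at (3.5, -3): section is a regular 16-gon, circumradius = √(r²−h²) = √(9²−8.88²) = 1.465; After the difference (first − rest): starting from the result so far, the r=9 sphere at (3.5, -3) misses the remaining region (no effect) — 1 connected region. The outline is a single polygon with 4 vertices. Extrusion per mm of travel: 0.8 × 0.24 / (π × 0.875²) = 0.079824. Accumulating E over each segment gives final E = 1.5167.

G0 X0.00 Y0.00 Z20.88
G1 X5.00 Y0.00 E0.3991
G1 X5.00 Y4.50 E0.7583
G1 X0.00 Y4.50 E1.1575
G1 X0.00 Y0.00 E1.5167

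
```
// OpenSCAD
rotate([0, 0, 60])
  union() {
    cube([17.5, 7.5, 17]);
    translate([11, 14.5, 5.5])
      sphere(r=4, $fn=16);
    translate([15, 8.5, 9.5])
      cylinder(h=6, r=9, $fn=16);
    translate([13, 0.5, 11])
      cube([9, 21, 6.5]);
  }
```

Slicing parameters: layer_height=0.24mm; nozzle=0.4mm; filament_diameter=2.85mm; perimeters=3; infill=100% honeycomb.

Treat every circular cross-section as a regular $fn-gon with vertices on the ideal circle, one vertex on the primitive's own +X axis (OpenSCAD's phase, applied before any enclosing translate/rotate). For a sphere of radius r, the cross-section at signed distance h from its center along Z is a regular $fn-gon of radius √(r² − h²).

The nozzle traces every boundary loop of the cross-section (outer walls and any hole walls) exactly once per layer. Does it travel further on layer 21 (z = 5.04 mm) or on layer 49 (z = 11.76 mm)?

Layer 21 (z = 5.04): the 17.5×7.5 cube contributes its full rectangle (perimeter 50.00 mm); the r=4 sphere at (11, 14.5) slices to a regular 16-gon of circumradius 3.973 (√(r²−h²) with h=0.46 from center) (perimeter = 2·16·3.973·sin(180°/16) = 24.81 mm); the cylinder at (15, 8.5) is absent (z outside [9.5, 15.5]); the cube at (13, 0.5) is absent (z outside [11, 17.5]); Merging all regions: the 2 present regions are separate (no shared area or edge), so areas and boundary lengths simply add and each stays a separate island — boundary = 74.81 mm; (rotated 60° about Z; rotation is an isometry so areas/perimeters/island counts are preserved). So its perimeter = 74.81 mm. Layer 49 (z = 11.76): the cube (footprint 17.5×7.5) is included at this height (perimeter 50.00 mm); the sphere at (11, 14.5) does not reach this height (|z−center|=6.260 > r=4); the r=9 cylinder at (15, 8.5) gives a regular 16-gon of circumradius 9 (constant along its height) (perimeter = 2·16·9.000·sin(180°/16) = 56.19 mm); the cube at (13, 0.5) (footprint 9×21) is included at this height (perimeter 60.00 mm); Merging all regions: the regions partially overlap (shared area 212.46 mm²), so the edge portions inside another operand are dropped and the merged outline is re-measured after clipping — boundary = 84.27 mm; (rotated 60° about Z; rotation is an isometry so areas/perimeters/island counts are preserved). So its perimeter = 84.27 mm. Layer 49 is larger (84.27 vs 74.81 mm).

layer 49 (z = 11.76 mm)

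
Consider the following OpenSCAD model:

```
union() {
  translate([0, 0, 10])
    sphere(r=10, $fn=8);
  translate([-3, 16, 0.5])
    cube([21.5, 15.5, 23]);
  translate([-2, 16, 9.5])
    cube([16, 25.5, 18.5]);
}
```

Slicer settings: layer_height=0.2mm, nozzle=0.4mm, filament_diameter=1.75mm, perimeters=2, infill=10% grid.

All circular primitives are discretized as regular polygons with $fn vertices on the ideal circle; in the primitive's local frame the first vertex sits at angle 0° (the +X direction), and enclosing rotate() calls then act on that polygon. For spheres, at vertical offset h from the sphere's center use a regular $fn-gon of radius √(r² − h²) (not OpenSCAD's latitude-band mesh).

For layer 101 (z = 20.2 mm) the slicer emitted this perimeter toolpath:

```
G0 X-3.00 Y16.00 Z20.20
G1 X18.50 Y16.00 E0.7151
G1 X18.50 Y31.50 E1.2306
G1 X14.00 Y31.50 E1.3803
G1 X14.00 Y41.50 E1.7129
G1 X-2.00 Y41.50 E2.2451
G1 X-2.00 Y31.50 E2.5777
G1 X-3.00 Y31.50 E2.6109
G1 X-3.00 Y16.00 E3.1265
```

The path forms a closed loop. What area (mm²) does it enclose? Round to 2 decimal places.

493.25 mm²

Apply the shoelace formula to the sequence of (X, Y) vertices; enclosed area = 493.25 mm².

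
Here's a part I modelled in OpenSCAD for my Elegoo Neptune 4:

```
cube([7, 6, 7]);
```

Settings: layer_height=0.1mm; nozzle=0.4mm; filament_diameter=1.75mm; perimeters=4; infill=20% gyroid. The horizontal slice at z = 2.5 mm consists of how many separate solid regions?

1

At z = 2.5 mm: the cube is present — its section is the full 7×6 rectangle. The result has 1 disconnected region.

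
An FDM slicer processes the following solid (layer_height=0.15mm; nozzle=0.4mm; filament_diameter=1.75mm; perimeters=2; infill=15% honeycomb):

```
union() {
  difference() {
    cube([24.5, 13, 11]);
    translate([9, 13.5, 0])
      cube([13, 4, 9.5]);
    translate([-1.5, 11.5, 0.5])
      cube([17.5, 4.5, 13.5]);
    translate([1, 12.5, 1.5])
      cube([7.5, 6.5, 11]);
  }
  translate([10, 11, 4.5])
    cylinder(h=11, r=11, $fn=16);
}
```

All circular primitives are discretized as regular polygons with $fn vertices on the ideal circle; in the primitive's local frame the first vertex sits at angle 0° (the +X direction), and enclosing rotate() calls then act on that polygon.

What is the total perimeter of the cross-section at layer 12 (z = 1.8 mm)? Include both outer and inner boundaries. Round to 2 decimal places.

75.00 mm

At z = 1.8 mm: the cube is present — its section is the full 24.5×13 rectangle (perimeter 75.00 mm); the 13×4 cube at (9, 13.5) contributes its full rectangle (perimeter 34.00 mm); the cube at (-1.5, 11.5) is present — its section is the full 17.5×4.5 rectangle (perimeter 44.00 mm); the 7.5×6.5 cube at (1, 12.5) contributes its full rectangle (perimeter 28.00 mm); Subtracting the remaining from the first: starting from the 24.5×13 cube, the 13×4 cube at (9, 13.5) misses the remaining region (no effect); the 17.5×4.5 cube at (-1.5, 11.5) partially overlaps it — only the 24.00 mm² overlap (of its 78.75 mm²) is removed, clipping the outline; the 7.5×6.5 cube at (1, 12.5) misses the remaining region (no effect) — boundary = 75.00 mm; the cylinder at (10, 11) does not reach this height (z outside [4.5, 15.5]); Merging all regions: only that combined region is present, so the union is just that shape — boundary = 75.00 mm. Overall, the cross-section is a single solid region. Total boundary length (outer) = 75.00 mm.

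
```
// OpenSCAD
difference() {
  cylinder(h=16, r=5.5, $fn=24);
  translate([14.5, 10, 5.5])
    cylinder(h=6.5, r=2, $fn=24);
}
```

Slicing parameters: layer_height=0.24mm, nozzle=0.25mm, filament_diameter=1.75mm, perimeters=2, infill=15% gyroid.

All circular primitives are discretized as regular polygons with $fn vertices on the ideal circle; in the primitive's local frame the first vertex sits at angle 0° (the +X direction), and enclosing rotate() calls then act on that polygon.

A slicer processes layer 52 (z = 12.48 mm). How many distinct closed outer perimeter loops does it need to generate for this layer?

At z = 12.48 mm: the cylinder: section is a regular 24-gon, circumradius r=5.5; the cylinder at (14.5, 10) is not intersected at this z (z outside [5.5, 12]); Taking the first minus the rest: none of the subtracted shapes is present at this height, so the r=5.5 cylinder is unchanged — 1 connected region. The result has 1 disconnected region.

1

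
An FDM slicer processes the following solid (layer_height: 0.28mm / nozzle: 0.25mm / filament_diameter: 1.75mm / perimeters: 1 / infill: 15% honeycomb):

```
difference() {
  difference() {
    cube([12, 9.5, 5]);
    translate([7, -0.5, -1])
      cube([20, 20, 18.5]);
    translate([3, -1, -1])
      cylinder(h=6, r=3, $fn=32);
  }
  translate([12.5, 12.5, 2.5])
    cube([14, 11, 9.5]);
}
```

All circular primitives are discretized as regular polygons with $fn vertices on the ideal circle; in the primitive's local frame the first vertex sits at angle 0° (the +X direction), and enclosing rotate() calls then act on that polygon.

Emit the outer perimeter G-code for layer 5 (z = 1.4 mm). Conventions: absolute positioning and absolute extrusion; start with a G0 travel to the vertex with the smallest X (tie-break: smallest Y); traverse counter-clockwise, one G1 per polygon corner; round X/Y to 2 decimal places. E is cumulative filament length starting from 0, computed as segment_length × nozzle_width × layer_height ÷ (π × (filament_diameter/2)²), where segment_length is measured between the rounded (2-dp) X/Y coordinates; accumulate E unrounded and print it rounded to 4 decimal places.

G0 X0.00 Y0.00 Z1.40
G1 X0.18 Y0.00 E0.0052
G1 X0.23 Y0.15 E0.0098
G1 X0.51 Y0.67 E0.0270
G1 X0.88 Y1.12 E0.0440
G1 X1.33 Y1.49 E0.0609
G1 X1.85 Y1.77 E0.0781
G1 X2.41 Y1.94 E0.0952
G1 X3.00 Y2.00 E0.1124
G1 X3.59 Y1.94 E0.1297
G1 X4.15 Y1.77 E0.1467
G1 X4.67 Y1.49 E0.1639
G1 X5.12 Y1.12 E0.1808
G1 X5.49 Y0.67 E0.1978
G1 X5.77 Y0.15 E0.2150
G1 X5.82 Y0.00 E0.2196
G1 X7.00 Y0.00 E0.2539
G1 X7.00 Y9.50 E0.5304
G1 X0.00 Y9.50 E0.7341
G1 X0.00 Y0.00 E1.0106

At z = 1.4 mm: the 12×9.5 cube contributes its full rectangle; the cube at (7, -0.5) is present — its section is the full 20×20 rectangle; the cylinder at (3, -1): section is a regular 32-gon, circumradius r=3; Taking the first minus the rest: starting from the 12×9.5 cube, the 20×20 cube at (7, -0.5) partially overlaps it — only the 47.50 mm² overlap (of its 400.00 mm²) is removed, clipping the outline; the r=3 cylinder at (3, -1) partially overlaps it — only the 8.18 mm² overlap (of its 28.09 mm²) is removed, clipping the outline — 1 connected region; the cube at (12.5, 12.5) does not reach this height (z outside [2.5, 12]); Taking the first minus the rest: none of the subtracted shapes is present at this height, so the result so far is unchanged — 1 connected region. The outline is a single polygon with 19 vertices. Extrusion per mm of travel: 0.25 × 0.28 / (π × 0.875²) = 0.029103. Accumulating E over each segment gives final E = 1.0106.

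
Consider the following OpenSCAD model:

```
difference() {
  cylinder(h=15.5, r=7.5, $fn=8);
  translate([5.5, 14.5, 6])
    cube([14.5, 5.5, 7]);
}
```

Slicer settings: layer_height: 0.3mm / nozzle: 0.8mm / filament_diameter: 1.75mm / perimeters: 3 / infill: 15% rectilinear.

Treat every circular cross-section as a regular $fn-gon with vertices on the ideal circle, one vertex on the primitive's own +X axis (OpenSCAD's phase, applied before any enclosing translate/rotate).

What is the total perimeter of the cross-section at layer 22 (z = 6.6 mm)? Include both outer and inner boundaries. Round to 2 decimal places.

At z = 6.6 mm: the cylinder: section is a regular 8-gon, circumradius r=7.5 (perimeter = 2·8·7.500·sin(180°/8) = 45.92 mm); the 14.5×5.5 cube at (5.5, 14.5) contributes its full rectangle (perimeter 40.00 mm); Taking the first minus the rest: starting from the r=7.5 cylinder, the 14.5×5.5 cube at (5.5, 14.5) misses the remaining region (no effect) — boundary = 45.92 mm. Overall, the cross-section is a single solid region. Total boundary length (outer) = 45.92 mm.

45.92 mm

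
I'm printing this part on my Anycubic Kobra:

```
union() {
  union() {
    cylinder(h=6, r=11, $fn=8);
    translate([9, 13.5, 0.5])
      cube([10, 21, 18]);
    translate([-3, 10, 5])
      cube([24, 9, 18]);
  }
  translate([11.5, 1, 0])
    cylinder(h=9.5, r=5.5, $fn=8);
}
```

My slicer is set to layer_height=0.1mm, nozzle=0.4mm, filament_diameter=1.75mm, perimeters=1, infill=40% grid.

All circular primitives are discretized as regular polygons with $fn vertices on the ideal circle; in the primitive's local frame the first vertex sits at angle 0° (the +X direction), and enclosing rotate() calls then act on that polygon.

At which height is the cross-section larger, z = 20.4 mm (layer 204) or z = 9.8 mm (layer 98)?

Layer 204 (z = 20.4): the cylinder is not intersected at this z (z outside [0, 6]); the cube at (9, 13.5) is absent (z outside [0.5, 18.5]); the 24×9 cube at (-3, 10) contributes its full rectangle (area 216.00 mm²); Merging all regions: only the 24×9 cube at (-3, 10) is present, so the union is just that shape — area = 216.00 mm²; the cylinder at (11.5, 1) does not reach this height (z outside [0, 9.5]); Taking the union: only the result so far is present, so the union is just that shape — area = 216.00 mm². So its area = 216.00 mm². Layer 98 (z = 9.8): the cylinder is absent (z outside [0, 6]); the 10×21 cube at (9, 13.5) contributes its full rectangle (area 210.00 mm²); the cube at (-3, 10) is present — its section is the full 24×9 rectangle (area 216.00 mm²); Merging all regions: the regions partially overlap — summed areas 426.00 mm² minus the doubly-counted overlap 55.00 mm² gives 371.00 mm² — area = 371.00 mm²; the cylinder at (11.5, 1) is absent (z outside [0, 9.5]); Taking the union: only the result so far is present, so the union is just that shape — area = 371.00 mm². So its area = 371.00 mm². Layer 98 is larger (371.00 vs 216.00 mm²).

layer 98 (z = 9.8 mm)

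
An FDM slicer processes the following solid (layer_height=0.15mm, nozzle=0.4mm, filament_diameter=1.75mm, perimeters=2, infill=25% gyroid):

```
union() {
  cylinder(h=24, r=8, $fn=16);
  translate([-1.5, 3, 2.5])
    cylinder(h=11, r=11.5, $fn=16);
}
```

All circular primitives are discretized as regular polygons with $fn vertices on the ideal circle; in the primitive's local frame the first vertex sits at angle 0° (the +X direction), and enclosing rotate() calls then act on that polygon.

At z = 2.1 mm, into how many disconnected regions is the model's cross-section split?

1

At z = 2.1 mm: the r=8 cylinder gives a regular 16-gon of circumradius 8 (constant along its height); the cylinder at (-1.5, 3) does not reach this height (z outside [2.5, 13.5]); Combining (union): only the r=8 cylinder is present, so the union is just that shape — 1 connected region. The result has 1 disconnected region.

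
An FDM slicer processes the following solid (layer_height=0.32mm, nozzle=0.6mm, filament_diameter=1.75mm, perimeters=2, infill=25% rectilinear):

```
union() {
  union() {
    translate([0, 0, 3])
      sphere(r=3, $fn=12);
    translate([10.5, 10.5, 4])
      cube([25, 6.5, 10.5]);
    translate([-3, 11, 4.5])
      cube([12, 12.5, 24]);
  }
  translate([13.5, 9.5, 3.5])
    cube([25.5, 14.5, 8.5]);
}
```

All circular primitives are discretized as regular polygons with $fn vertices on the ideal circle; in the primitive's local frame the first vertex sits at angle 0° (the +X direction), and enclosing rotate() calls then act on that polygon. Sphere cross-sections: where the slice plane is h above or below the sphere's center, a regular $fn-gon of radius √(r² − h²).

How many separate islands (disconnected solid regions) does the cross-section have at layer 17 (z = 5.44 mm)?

At z = 5.44 mm: the sphere: section is a regular 12-gon, circumradius = √(r²−h²) = √(3²−2.44²) = 1.745; the cube at (10.5, 10.5) is present — its section is the full 25×6.5 rectangle; the cube at (-3, 11) (footprint 12×12.5) is included at this height; Merging all regions: the 3 present regions are separate (no shared area or edge), so areas and boundary lengths simply add and each stays a separate island — 3 connected regions; the 25.5×14.5 cube at (13.5, 9.5) contributes its full rectangle; Merging all regions: the regions partially overlap (shared area 143.00 mm²), so overlapping operands fuse into one piece — 3 connected regions. Overall, the cross-section has 3 separate islands. Island count = 3.

3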